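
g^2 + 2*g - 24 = (g - 4)*(g + 6)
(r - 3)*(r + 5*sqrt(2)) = r^2 - 3*r + 5*sqrt(2)*r - 15*sqrt(2)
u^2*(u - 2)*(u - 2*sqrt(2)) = u^4 - 2*sqrt(2)*u^3 - 2*u^3 + 4*sqrt(2)*u^2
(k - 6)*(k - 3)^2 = k^3 - 12*k^2 + 45*k - 54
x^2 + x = x*(x + 1)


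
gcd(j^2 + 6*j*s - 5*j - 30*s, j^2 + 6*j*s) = j + 6*s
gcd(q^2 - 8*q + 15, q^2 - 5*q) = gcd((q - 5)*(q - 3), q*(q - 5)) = q - 5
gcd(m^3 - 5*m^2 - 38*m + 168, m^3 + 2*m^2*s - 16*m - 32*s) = m - 4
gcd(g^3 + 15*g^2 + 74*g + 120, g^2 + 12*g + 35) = g + 5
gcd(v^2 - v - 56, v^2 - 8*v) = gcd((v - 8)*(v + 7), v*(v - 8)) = v - 8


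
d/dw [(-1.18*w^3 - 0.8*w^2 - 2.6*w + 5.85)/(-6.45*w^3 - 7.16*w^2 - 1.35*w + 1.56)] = (3.28879999999999*w^4 - 30.354*w^3 + 90.1391*w^2 + 81.276*w + 3.8415)/(41.6025*w^6 + 92.364*w^5 + 68.6806*w^4 - 0.792000000000002*w^3 - 20.5167*w^2 - 4.212*w + 2.4336)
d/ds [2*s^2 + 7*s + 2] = 4*s + 7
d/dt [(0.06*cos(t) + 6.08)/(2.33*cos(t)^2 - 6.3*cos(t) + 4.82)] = (0.1398*cos(t)^2 + 28.3328*cos(t) - 38.5932)*sin(t)/(5.4289*cos(t)^4 - 29.358*cos(t)^3 + 62.1512*cos(t)^2 - 60.732*cos(t) + 23.2324)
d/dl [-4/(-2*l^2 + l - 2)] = 4*(1 - 4*l)/(2*l^2 - l + 2)^2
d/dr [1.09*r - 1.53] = 1.09000000000000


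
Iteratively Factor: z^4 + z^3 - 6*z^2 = (z + 3)*(z^3 - 2*z^2) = z*(z + 3)*(z^2 - 2*z) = z^2*(z + 3)*(z - 2)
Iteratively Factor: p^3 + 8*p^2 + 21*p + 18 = (p + 2)*(p^2 + 6*p + 9) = (p + 2)*(p + 3)*(p + 3)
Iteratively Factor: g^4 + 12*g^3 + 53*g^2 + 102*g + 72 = (g + 3)*(g^3 + 9*g^2 + 26*g + 24) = (g + 2)*(g + 3)*(g^2 + 7*g + 12) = (g + 2)*(g + 3)*(g + 4)*(g + 3)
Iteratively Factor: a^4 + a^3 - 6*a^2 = (a + 3)*(a^3 - 2*a^2) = a*(a + 3)*(a^2 - 2*a) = a^2*(a + 3)*(a - 2)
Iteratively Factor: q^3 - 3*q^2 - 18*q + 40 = (q - 2)*(q^2 - q - 20) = (q - 2)*(q + 4)*(q - 5)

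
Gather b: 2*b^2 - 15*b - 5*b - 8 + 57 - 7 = 2*b^2 - 20*b + 42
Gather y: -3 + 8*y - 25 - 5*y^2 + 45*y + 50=-5*y^2 + 53*y + 22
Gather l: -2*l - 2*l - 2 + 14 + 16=28 - 4*l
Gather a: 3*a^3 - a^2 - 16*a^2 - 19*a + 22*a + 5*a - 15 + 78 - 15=3*a^3 - 17*a^2 + 8*a + 48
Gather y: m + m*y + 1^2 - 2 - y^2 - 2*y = m - y^2 + y*(m - 2) - 1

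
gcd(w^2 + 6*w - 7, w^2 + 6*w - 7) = w^2 + 6*w - 7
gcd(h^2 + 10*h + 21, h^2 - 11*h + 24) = 1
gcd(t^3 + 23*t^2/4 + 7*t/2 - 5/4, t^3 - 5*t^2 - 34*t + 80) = t + 5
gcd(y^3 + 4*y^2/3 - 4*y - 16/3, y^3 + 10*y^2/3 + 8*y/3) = y^2 + 10*y/3 + 8/3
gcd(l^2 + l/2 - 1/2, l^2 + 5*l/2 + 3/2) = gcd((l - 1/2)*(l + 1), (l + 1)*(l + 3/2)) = l + 1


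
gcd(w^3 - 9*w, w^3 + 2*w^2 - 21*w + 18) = w - 3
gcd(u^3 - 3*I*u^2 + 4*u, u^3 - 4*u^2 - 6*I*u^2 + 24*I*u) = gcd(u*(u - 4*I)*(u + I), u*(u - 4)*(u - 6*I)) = u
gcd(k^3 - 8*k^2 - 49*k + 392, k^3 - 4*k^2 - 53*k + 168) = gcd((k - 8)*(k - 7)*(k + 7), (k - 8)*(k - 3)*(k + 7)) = k^2 - k - 56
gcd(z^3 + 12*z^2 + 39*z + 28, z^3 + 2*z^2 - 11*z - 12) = z^2 + 5*z + 4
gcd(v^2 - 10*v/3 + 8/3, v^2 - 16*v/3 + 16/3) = v - 4/3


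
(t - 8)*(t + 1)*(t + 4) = t^3 - 3*t^2 - 36*t - 32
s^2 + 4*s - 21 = (s - 3)*(s + 7)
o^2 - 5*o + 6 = (o - 3)*(o - 2)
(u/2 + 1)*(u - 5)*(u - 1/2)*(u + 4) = u^4/2 + u^3/4 - 45*u^2/4 - 29*u/2 + 10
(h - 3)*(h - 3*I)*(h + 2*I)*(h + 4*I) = h^4 - 3*h^3 + 3*I*h^3 + 10*h^2 - 9*I*h^2 - 30*h + 24*I*h - 72*I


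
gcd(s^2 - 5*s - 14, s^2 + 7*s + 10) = s + 2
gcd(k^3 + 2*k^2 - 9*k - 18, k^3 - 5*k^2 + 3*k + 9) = k - 3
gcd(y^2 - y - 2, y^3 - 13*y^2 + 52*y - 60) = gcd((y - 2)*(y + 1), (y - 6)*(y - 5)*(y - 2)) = y - 2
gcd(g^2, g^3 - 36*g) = g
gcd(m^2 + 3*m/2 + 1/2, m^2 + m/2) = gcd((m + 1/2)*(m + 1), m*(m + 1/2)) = m + 1/2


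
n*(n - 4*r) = n^2 - 4*n*r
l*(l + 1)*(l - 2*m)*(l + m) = l^4 - l^3*m + l^3 - 2*l^2*m^2 - l^2*m - 2*l*m^2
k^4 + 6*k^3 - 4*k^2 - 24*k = k*(k - 2)*(k + 2)*(k + 6)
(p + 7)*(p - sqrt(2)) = p^2 - sqrt(2)*p + 7*p - 7*sqrt(2)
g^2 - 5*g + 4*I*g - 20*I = (g - 5)*(g + 4*I)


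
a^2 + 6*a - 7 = (a - 1)*(a + 7)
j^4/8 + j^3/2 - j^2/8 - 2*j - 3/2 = (j/4 + 1/2)*(j/2 + 1/2)*(j - 2)*(j + 3)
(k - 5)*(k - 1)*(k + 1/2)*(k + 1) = k^4 - 9*k^3/2 - 7*k^2/2 + 9*k/2 + 5/2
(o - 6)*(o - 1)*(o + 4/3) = o^3 - 17*o^2/3 - 10*o/3 + 8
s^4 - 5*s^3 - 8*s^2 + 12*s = s*(s - 6)*(s - 1)*(s + 2)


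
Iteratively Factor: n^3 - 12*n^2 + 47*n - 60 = (n - 4)*(n^2 - 8*n + 15) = (n - 4)*(n - 3)*(n - 5)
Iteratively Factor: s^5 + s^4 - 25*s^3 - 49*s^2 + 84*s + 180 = (s + 3)*(s^4 - 2*s^3 - 19*s^2 + 8*s + 60) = (s - 2)*(s + 3)*(s^3 - 19*s - 30) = (s - 2)*(s + 3)^2*(s^2 - 3*s - 10) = (s - 5)*(s - 2)*(s + 3)^2*(s + 2)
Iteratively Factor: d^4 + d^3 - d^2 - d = (d)*(d^3 + d^2 - d - 1) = d*(d - 1)*(d^2 + 2*d + 1) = d*(d - 1)*(d + 1)*(d + 1)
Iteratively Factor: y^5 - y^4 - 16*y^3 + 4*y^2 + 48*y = (y - 2)*(y^4 + y^3 - 14*y^2 - 24*y) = y*(y - 2)*(y^3 + y^2 - 14*y - 24) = y*(y - 2)*(y + 2)*(y^2 - y - 12) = y*(y - 2)*(y + 2)*(y + 3)*(y - 4)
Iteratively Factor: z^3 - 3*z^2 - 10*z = (z + 2)*(z^2 - 5*z) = z*(z + 2)*(z - 5)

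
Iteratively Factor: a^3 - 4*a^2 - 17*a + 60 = (a - 3)*(a^2 - a - 20) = (a - 3)*(a + 4)*(a - 5)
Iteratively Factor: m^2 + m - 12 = (m - 3)*(m + 4)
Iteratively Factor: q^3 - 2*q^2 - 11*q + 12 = (q - 1)*(q^2 - q - 12) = (q - 1)*(q + 3)*(q - 4)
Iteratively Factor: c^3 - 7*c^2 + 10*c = (c - 2)*(c^2 - 5*c) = c*(c - 2)*(c - 5)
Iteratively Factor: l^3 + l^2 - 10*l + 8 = (l - 1)*(l^2 + 2*l - 8) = (l - 2)*(l - 1)*(l + 4)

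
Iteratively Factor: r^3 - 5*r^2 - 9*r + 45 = (r - 5)*(r^2 - 9) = (r - 5)*(r + 3)*(r - 3)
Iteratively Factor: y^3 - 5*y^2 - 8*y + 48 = (y + 3)*(y^2 - 8*y + 16) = (y - 4)*(y + 3)*(y - 4)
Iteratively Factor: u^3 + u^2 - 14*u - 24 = (u + 2)*(u^2 - u - 12) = (u - 4)*(u + 2)*(u + 3)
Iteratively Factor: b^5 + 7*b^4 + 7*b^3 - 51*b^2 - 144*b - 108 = (b + 2)*(b^4 + 5*b^3 - 3*b^2 - 45*b - 54) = (b + 2)^2*(b^3 + 3*b^2 - 9*b - 27) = (b - 3)*(b + 2)^2*(b^2 + 6*b + 9) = (b - 3)*(b + 2)^2*(b + 3)*(b + 3)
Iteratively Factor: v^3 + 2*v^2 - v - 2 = (v + 1)*(v^2 + v - 2) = (v - 1)*(v + 1)*(v + 2)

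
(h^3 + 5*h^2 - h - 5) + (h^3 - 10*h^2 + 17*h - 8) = 2*h^3 - 5*h^2 + 16*h - 13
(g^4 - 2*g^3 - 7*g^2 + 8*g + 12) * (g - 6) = g^5 - 8*g^4 + 5*g^3 + 50*g^2 - 36*g - 72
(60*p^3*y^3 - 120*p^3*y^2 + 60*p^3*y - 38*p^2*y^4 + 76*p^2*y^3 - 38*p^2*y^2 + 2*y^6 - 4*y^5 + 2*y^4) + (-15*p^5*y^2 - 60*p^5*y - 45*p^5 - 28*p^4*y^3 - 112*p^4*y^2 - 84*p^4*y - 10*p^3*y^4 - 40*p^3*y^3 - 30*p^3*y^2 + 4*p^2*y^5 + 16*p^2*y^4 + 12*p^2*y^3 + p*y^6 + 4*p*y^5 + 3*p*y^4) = -15*p^5*y^2 - 60*p^5*y - 45*p^5 - 28*p^4*y^3 - 112*p^4*y^2 - 84*p^4*y - 10*p^3*y^4 + 20*p^3*y^3 - 150*p^3*y^2 + 60*p^3*y + 4*p^2*y^5 - 22*p^2*y^4 + 88*p^2*y^3 - 38*p^2*y^2 + p*y^6 + 4*p*y^5 + 3*p*y^4 + 2*y^6 - 4*y^5 + 2*y^4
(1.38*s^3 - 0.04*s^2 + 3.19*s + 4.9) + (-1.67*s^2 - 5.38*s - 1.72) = 1.38*s^3 - 1.71*s^2 - 2.19*s + 3.18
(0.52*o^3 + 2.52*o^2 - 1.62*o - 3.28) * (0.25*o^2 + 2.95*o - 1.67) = 0.13*o^5 + 2.164*o^4 + 6.1606*o^3 - 9.8074*o^2 - 6.9706*o + 5.4776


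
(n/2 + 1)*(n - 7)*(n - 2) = n^3/2 - 7*n^2/2 - 2*n + 14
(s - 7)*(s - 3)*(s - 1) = s^3 - 11*s^2 + 31*s - 21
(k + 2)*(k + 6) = k^2 + 8*k + 12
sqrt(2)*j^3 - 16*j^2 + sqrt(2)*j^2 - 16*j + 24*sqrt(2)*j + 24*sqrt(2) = (j - 6*sqrt(2))*(j - 2*sqrt(2))*(sqrt(2)*j + sqrt(2))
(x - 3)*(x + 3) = x^2 - 9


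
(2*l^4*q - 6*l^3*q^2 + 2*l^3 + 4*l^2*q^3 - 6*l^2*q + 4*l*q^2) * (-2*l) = -4*l^5*q + 12*l^4*q^2 - 4*l^4 - 8*l^3*q^3 + 12*l^3*q - 8*l^2*q^2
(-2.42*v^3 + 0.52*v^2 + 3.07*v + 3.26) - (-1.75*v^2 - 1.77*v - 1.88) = -2.42*v^3 + 2.27*v^2 + 4.84*v + 5.14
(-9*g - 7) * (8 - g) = 9*g^2 - 65*g - 56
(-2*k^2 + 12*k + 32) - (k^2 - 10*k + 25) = -3*k^2 + 22*k + 7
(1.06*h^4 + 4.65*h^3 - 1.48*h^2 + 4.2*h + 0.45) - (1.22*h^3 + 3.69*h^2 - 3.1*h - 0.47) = 1.06*h^4 + 3.43*h^3 - 5.17*h^2 + 7.3*h + 0.92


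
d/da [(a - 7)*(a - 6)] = 2*a - 13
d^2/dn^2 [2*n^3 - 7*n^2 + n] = 12*n - 14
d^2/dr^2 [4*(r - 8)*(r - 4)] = 8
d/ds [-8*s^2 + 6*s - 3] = 6 - 16*s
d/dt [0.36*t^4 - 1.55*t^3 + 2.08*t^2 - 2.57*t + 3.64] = 1.44*t^3 - 4.65*t^2 + 4.16*t - 2.57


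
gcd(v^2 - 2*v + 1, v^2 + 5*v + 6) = 1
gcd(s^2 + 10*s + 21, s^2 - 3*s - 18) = s + 3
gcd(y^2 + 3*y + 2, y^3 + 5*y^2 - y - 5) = y + 1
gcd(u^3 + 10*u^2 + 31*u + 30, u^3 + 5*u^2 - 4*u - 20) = u^2 + 7*u + 10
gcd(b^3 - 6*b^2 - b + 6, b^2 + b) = b + 1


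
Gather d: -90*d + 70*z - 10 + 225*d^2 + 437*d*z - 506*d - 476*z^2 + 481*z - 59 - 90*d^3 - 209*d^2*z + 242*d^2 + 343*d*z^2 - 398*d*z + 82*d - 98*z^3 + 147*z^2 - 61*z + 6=-90*d^3 + d^2*(467 - 209*z) + d*(343*z^2 + 39*z - 514) - 98*z^3 - 329*z^2 + 490*z - 63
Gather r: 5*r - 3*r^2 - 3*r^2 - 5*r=-6*r^2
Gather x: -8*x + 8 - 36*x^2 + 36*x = -36*x^2 + 28*x + 8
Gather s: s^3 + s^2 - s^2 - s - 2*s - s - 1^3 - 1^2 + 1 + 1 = s^3 - 4*s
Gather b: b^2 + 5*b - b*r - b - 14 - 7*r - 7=b^2 + b*(4 - r) - 7*r - 21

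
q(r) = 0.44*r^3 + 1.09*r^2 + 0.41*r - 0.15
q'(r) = 1.32*r^2 + 2.18*r + 0.41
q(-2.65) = -1.77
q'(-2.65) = 3.90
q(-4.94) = -28.62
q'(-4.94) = 21.85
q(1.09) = 2.16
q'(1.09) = 4.35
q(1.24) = 2.87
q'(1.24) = 5.14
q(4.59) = 67.25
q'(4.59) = 38.23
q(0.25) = 0.03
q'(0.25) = 1.04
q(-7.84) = -148.40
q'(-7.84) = 64.45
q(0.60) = 0.58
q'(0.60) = 2.19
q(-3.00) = -3.45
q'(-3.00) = 5.75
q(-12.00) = -608.43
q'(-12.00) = 164.33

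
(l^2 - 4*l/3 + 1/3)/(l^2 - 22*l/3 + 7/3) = (l - 1)/(l - 7)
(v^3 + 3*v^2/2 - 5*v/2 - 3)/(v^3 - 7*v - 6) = (v - 3/2)/(v - 3)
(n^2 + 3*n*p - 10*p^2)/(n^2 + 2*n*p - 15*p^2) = (-n + 2*p)/(-n + 3*p)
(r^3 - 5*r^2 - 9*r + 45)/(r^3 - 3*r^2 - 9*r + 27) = (r - 5)/(r - 3)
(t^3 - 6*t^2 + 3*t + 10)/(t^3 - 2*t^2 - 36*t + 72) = (t^2 - 4*t - 5)/(t^2 - 36)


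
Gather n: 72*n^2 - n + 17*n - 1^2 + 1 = 72*n^2 + 16*n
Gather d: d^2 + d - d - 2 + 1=d^2 - 1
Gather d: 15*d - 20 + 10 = 15*d - 10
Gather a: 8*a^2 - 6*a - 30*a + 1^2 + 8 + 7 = 8*a^2 - 36*a + 16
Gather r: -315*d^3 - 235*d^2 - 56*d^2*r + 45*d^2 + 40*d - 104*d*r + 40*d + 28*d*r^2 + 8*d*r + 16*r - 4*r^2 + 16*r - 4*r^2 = -315*d^3 - 190*d^2 + 80*d + r^2*(28*d - 8) + r*(-56*d^2 - 96*d + 32)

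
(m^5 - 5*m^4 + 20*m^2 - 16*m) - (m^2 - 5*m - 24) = m^5 - 5*m^4 + 19*m^2 - 11*m + 24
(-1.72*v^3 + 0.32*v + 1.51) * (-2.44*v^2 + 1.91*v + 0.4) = 4.1968*v^5 - 3.2852*v^4 - 1.4688*v^3 - 3.0732*v^2 + 3.0121*v + 0.604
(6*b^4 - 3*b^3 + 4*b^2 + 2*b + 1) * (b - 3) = 6*b^5 - 21*b^4 + 13*b^3 - 10*b^2 - 5*b - 3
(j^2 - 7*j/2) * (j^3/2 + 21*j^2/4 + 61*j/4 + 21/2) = j^5/2 + 7*j^4/2 - 25*j^3/8 - 343*j^2/8 - 147*j/4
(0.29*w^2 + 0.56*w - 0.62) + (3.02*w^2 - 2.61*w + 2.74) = 3.31*w^2 - 2.05*w + 2.12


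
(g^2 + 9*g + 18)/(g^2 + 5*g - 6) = (g + 3)/(g - 1)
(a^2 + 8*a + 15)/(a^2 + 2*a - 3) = (a + 5)/(a - 1)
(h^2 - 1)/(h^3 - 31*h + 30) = (h + 1)/(h^2 + h - 30)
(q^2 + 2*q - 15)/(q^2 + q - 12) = (q + 5)/(q + 4)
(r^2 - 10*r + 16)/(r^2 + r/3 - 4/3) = 3*(r^2 - 10*r + 16)/(3*r^2 + r - 4)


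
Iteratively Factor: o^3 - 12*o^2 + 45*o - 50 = (o - 5)*(o^2 - 7*o + 10) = (o - 5)^2*(o - 2)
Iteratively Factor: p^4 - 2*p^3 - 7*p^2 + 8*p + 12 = (p - 3)*(p^3 + p^2 - 4*p - 4) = (p - 3)*(p + 1)*(p^2 - 4) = (p - 3)*(p - 2)*(p + 1)*(p + 2)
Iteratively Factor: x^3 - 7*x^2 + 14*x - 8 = (x - 4)*(x^2 - 3*x + 2) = (x - 4)*(x - 2)*(x - 1)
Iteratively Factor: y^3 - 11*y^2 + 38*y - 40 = (y - 2)*(y^2 - 9*y + 20) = (y - 4)*(y - 2)*(y - 5)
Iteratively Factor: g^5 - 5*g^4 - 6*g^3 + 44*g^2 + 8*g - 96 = (g - 4)*(g^4 - g^3 - 10*g^2 + 4*g + 24) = (g - 4)*(g + 2)*(g^3 - 3*g^2 - 4*g + 12) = (g - 4)*(g - 3)*(g + 2)*(g^2 - 4) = (g - 4)*(g - 3)*(g - 2)*(g + 2)*(g + 2)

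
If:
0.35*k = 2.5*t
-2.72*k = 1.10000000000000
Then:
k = -0.40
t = -0.06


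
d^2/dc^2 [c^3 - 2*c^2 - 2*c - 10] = 6*c - 4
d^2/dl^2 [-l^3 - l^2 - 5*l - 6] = -6*l - 2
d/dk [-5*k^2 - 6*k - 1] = -10*k - 6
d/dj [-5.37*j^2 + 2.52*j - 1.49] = 2.52 - 10.74*j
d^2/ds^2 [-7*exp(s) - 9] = -7*exp(s)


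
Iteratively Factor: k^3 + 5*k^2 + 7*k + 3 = (k + 3)*(k^2 + 2*k + 1) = (k + 1)*(k + 3)*(k + 1)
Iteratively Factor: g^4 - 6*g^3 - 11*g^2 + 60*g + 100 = (g - 5)*(g^3 - g^2 - 16*g - 20) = (g - 5)*(g + 2)*(g^2 - 3*g - 10) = (g - 5)^2*(g + 2)*(g + 2)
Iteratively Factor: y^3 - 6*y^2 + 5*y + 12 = (y - 3)*(y^2 - 3*y - 4) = (y - 3)*(y + 1)*(y - 4)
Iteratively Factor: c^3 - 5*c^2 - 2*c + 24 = (c + 2)*(c^2 - 7*c + 12) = (c - 4)*(c + 2)*(c - 3)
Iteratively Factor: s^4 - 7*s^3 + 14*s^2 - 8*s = (s - 2)*(s^3 - 5*s^2 + 4*s) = (s - 4)*(s - 2)*(s^2 - s) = s*(s - 4)*(s - 2)*(s - 1)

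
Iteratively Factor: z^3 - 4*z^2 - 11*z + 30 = (z - 5)*(z^2 + z - 6) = (z - 5)*(z - 2)*(z + 3)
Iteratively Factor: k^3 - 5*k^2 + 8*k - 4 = (k - 2)*(k^2 - 3*k + 2) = (k - 2)*(k - 1)*(k - 2)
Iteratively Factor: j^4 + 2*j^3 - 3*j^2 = (j - 1)*(j^3 + 3*j^2) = (j - 1)*(j + 3)*(j^2) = j*(j - 1)*(j + 3)*(j)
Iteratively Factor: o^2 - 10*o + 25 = (o - 5)*(o - 5)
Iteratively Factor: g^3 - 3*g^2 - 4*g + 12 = (g - 3)*(g^2 - 4) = (g - 3)*(g + 2)*(g - 2)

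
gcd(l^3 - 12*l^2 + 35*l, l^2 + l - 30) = l - 5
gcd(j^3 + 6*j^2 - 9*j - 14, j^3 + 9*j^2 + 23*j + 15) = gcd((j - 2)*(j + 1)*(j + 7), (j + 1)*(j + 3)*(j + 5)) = j + 1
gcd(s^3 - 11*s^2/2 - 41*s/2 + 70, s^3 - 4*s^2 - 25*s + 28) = s^2 - 3*s - 28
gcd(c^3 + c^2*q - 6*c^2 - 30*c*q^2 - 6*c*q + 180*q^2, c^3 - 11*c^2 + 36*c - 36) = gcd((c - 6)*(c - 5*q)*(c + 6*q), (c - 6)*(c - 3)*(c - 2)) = c - 6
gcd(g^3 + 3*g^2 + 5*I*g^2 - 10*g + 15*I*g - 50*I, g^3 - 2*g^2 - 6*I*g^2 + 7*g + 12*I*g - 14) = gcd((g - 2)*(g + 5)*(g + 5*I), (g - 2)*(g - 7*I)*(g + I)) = g - 2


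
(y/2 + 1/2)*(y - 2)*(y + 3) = y^3/2 + y^2 - 5*y/2 - 3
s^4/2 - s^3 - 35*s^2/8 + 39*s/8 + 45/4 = (s/2 + 1)*(s - 3)*(s - 5/2)*(s + 3/2)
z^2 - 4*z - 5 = (z - 5)*(z + 1)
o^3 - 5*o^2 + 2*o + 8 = (o - 4)*(o - 2)*(o + 1)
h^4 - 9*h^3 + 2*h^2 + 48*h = h*(h - 8)*(h - 3)*(h + 2)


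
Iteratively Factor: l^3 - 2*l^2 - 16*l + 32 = (l - 2)*(l^2 - 16) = (l - 2)*(l + 4)*(l - 4)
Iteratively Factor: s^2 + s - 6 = (s - 2)*(s + 3)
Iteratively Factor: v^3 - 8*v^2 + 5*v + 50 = (v - 5)*(v^2 - 3*v - 10) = (v - 5)^2*(v + 2)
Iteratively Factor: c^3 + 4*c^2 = (c + 4)*(c^2) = c*(c + 4)*(c)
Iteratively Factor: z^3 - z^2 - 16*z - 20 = (z - 5)*(z^2 + 4*z + 4) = (z - 5)*(z + 2)*(z + 2)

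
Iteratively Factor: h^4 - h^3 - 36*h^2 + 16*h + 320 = (h + 4)*(h^3 - 5*h^2 - 16*h + 80) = (h - 4)*(h + 4)*(h^2 - h - 20) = (h - 4)*(h + 4)^2*(h - 5)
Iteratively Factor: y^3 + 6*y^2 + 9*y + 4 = (y + 4)*(y^2 + 2*y + 1) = (y + 1)*(y + 4)*(y + 1)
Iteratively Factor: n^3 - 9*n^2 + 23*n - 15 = (n - 1)*(n^2 - 8*n + 15) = (n - 5)*(n - 1)*(n - 3)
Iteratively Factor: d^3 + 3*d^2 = (d + 3)*(d^2) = d*(d + 3)*(d)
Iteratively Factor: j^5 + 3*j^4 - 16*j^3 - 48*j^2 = (j)*(j^4 + 3*j^3 - 16*j^2 - 48*j) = j*(j + 4)*(j^3 - j^2 - 12*j) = j^2*(j + 4)*(j^2 - j - 12) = j^2*(j + 3)*(j + 4)*(j - 4)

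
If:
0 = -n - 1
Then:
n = -1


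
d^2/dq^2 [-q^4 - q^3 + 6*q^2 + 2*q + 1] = -12*q^2 - 6*q + 12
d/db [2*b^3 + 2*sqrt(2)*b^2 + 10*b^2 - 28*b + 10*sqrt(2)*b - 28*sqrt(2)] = 6*b^2 + 4*sqrt(2)*b + 20*b - 28 + 10*sqrt(2)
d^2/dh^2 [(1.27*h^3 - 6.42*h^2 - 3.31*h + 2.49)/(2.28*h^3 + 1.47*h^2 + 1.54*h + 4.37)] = (-75.2605199999999*h^6 - 129.995568*h^5 + 72.171576*h^4 + 1056.769448*h^3 + 779.22507*h^2 + 158.06202*h - 220.833374)/(11.852352*h^9 + 22.924944*h^8 + 38.797164*h^7 + 102.296331*h^6 + 114.084054*h^5 + 130.851819*h^4 + 193.631896*h^3 + 115.309005*h^2 + 88.227678*h + 83.453453)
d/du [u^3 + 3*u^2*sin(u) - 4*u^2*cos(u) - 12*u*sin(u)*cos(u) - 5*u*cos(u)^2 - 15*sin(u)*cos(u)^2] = 4*u^2*sin(u) + 3*u^2*cos(u) + 3*u^2 + 6*u*sin(u) + 5*u*sin(2*u) - 8*u*cos(u) - 12*u*cos(2*u) - 6*sin(2*u) - 15*cos(u)/4 - 5*cos(2*u)/2 - 45*cos(3*u)/4 - 5/2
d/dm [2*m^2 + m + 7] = 4*m + 1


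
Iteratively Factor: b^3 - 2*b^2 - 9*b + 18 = (b - 2)*(b^2 - 9) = (b - 3)*(b - 2)*(b + 3)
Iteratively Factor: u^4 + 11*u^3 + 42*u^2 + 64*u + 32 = (u + 1)*(u^3 + 10*u^2 + 32*u + 32) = (u + 1)*(u + 4)*(u^2 + 6*u + 8) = (u + 1)*(u + 4)^2*(u + 2)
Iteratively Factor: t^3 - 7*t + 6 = (t + 3)*(t^2 - 3*t + 2) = (t - 2)*(t + 3)*(t - 1)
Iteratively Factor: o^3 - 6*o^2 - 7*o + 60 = (o - 4)*(o^2 - 2*o - 15) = (o - 5)*(o - 4)*(o + 3)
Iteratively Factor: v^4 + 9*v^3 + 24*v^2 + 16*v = (v + 4)*(v^3 + 5*v^2 + 4*v) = (v + 1)*(v + 4)*(v^2 + 4*v) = (v + 1)*(v + 4)^2*(v)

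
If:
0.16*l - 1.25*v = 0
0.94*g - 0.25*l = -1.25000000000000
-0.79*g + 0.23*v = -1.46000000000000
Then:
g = 2.37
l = 13.90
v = 1.78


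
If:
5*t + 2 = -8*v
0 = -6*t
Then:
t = 0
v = -1/4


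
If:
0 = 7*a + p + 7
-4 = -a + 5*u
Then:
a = 5*u + 4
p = -35*u - 35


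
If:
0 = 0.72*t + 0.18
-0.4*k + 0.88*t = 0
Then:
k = -0.55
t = -0.25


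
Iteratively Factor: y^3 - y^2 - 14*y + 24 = (y - 3)*(y^2 + 2*y - 8) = (y - 3)*(y - 2)*(y + 4)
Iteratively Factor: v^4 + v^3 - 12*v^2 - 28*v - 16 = (v + 2)*(v^3 - v^2 - 10*v - 8) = (v - 4)*(v + 2)*(v^2 + 3*v + 2) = (v - 4)*(v + 2)^2*(v + 1)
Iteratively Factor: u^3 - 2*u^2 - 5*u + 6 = (u + 2)*(u^2 - 4*u + 3) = (u - 1)*(u + 2)*(u - 3)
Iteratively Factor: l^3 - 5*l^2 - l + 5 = (l - 1)*(l^2 - 4*l - 5) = (l - 1)*(l + 1)*(l - 5)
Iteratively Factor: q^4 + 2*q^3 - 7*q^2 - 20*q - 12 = (q - 3)*(q^3 + 5*q^2 + 8*q + 4) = (q - 3)*(q + 1)*(q^2 + 4*q + 4) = (q - 3)*(q + 1)*(q + 2)*(q + 2)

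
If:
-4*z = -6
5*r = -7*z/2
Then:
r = -21/20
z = 3/2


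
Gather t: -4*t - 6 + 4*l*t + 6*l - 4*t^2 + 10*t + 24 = 6*l - 4*t^2 + t*(4*l + 6) + 18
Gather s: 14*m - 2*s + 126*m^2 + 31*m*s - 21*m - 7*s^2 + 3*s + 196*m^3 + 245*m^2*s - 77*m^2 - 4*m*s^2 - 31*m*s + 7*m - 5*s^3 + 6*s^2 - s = 196*m^3 + 245*m^2*s + 49*m^2 - 5*s^3 + s^2*(-4*m - 1)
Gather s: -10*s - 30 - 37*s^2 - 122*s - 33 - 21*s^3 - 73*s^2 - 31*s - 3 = -21*s^3 - 110*s^2 - 163*s - 66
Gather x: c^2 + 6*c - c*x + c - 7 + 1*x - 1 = c^2 + 7*c + x*(1 - c) - 8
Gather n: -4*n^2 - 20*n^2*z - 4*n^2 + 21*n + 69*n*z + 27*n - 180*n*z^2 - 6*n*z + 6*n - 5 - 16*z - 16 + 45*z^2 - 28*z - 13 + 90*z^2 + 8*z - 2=n^2*(-20*z - 8) + n*(-180*z^2 + 63*z + 54) + 135*z^2 - 36*z - 36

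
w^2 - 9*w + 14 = (w - 7)*(w - 2)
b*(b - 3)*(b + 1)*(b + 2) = b^4 - 7*b^2 - 6*b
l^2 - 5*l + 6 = (l - 3)*(l - 2)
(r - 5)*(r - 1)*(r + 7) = r^3 + r^2 - 37*r + 35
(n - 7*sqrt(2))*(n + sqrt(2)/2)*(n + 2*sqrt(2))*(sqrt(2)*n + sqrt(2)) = sqrt(2)*n^4 - 9*n^3 + sqrt(2)*n^3 - 33*sqrt(2)*n^2 - 9*n^2 - 33*sqrt(2)*n - 28*n - 28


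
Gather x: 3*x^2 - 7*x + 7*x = 3*x^2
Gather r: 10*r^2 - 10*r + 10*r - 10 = 10*r^2 - 10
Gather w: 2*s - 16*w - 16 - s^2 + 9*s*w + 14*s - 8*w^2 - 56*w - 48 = -s^2 + 16*s - 8*w^2 + w*(9*s - 72) - 64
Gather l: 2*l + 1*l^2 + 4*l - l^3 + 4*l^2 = -l^3 + 5*l^2 + 6*l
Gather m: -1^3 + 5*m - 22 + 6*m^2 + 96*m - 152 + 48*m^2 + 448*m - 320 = 54*m^2 + 549*m - 495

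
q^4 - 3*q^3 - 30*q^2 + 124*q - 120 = (q - 5)*(q - 2)^2*(q + 6)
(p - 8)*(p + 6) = p^2 - 2*p - 48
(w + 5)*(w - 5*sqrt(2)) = w^2 - 5*sqrt(2)*w + 5*w - 25*sqrt(2)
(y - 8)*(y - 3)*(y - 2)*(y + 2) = y^4 - 11*y^3 + 20*y^2 + 44*y - 96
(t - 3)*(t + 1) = t^2 - 2*t - 3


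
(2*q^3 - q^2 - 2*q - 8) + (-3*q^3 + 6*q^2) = -q^3 + 5*q^2 - 2*q - 8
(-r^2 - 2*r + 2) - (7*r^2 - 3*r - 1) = -8*r^2 + r + 3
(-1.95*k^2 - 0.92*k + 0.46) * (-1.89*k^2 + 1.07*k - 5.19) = 3.6855*k^4 - 0.3477*k^3 + 8.2667*k^2 + 5.267*k - 2.3874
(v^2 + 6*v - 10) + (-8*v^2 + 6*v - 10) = -7*v^2 + 12*v - 20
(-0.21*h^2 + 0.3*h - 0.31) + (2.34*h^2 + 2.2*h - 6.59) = 2.13*h^2 + 2.5*h - 6.9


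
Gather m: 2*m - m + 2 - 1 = m + 1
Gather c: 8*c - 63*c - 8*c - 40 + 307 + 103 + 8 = 378 - 63*c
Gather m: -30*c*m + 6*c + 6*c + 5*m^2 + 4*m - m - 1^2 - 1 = 12*c + 5*m^2 + m*(3 - 30*c) - 2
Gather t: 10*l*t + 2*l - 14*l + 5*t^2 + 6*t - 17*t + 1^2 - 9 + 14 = -12*l + 5*t^2 + t*(10*l - 11) + 6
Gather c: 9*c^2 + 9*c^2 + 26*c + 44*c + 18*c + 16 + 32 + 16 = 18*c^2 + 88*c + 64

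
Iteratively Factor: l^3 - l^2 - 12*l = (l)*(l^2 - l - 12) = l*(l + 3)*(l - 4)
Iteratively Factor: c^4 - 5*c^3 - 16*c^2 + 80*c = (c - 4)*(c^3 - c^2 - 20*c) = (c - 5)*(c - 4)*(c^2 + 4*c) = c*(c - 5)*(c - 4)*(c + 4)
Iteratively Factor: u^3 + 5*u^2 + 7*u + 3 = (u + 3)*(u^2 + 2*u + 1) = (u + 1)*(u + 3)*(u + 1)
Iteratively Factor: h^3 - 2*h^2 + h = (h - 1)*(h^2 - h) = h*(h - 1)*(h - 1)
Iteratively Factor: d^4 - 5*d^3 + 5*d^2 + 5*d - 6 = (d - 2)*(d^3 - 3*d^2 - d + 3) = (d - 2)*(d - 1)*(d^2 - 2*d - 3) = (d - 3)*(d - 2)*(d - 1)*(d + 1)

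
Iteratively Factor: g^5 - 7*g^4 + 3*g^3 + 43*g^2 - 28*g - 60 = (g + 2)*(g^4 - 9*g^3 + 21*g^2 + g - 30) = (g - 2)*(g + 2)*(g^3 - 7*g^2 + 7*g + 15) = (g - 3)*(g - 2)*(g + 2)*(g^2 - 4*g - 5) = (g - 3)*(g - 2)*(g + 1)*(g + 2)*(g - 5)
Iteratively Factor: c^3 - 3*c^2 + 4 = (c + 1)*(c^2 - 4*c + 4) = (c - 2)*(c + 1)*(c - 2)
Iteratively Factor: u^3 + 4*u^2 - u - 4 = (u + 4)*(u^2 - 1) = (u - 1)*(u + 4)*(u + 1)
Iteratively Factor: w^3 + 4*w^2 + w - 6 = (w + 2)*(w^2 + 2*w - 3) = (w - 1)*(w + 2)*(w + 3)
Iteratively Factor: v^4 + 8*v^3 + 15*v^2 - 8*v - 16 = (v + 4)*(v^3 + 4*v^2 - v - 4) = (v + 4)^2*(v^2 - 1) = (v + 1)*(v + 4)^2*(v - 1)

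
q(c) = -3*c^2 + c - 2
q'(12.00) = -71.00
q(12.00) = -422.00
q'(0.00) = 1.00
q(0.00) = -2.00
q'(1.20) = -6.20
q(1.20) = -5.12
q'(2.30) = -12.80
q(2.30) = -15.57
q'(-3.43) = 21.58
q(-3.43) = -40.72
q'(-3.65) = 22.90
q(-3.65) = -45.62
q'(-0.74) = 5.44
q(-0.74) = -4.38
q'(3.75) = -21.50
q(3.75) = -40.44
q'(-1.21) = 8.26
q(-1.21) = -7.60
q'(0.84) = -4.04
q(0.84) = -3.28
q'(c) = 1 - 6*c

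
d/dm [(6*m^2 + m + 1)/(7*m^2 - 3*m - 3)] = 25*m*(-m - 2)/(49*m^4 - 42*m^3 - 33*m^2 + 18*m + 9)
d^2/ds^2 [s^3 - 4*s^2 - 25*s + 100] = 6*s - 8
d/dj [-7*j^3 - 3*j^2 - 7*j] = -21*j^2 - 6*j - 7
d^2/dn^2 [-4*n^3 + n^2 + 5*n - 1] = 2 - 24*n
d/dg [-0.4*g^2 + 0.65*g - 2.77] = 0.65 - 0.8*g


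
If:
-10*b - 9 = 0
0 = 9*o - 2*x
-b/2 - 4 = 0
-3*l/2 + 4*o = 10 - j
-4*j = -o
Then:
No Solution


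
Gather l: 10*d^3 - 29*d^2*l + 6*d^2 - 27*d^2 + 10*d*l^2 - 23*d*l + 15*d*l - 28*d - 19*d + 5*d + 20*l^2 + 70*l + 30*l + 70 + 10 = 10*d^3 - 21*d^2 - 42*d + l^2*(10*d + 20) + l*(-29*d^2 - 8*d + 100) + 80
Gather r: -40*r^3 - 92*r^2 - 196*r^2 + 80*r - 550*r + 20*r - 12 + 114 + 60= -40*r^3 - 288*r^2 - 450*r + 162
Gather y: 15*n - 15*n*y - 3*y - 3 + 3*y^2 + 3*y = -15*n*y + 15*n + 3*y^2 - 3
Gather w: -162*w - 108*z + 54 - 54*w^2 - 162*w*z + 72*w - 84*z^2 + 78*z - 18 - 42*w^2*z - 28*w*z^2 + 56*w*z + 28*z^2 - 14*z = w^2*(-42*z - 54) + w*(-28*z^2 - 106*z - 90) - 56*z^2 - 44*z + 36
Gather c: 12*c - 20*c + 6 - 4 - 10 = -8*c - 8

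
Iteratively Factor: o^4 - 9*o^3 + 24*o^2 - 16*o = (o - 4)*(o^3 - 5*o^2 + 4*o) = (o - 4)^2*(o^2 - o) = o*(o - 4)^2*(o - 1)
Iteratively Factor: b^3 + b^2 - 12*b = (b)*(b^2 + b - 12) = b*(b - 3)*(b + 4)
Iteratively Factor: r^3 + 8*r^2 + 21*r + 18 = (r + 3)*(r^2 + 5*r + 6) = (r + 2)*(r + 3)*(r + 3)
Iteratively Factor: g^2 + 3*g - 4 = (g - 1)*(g + 4)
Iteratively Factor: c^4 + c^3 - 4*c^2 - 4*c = (c)*(c^3 + c^2 - 4*c - 4) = c*(c - 2)*(c^2 + 3*c + 2) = c*(c - 2)*(c + 2)*(c + 1)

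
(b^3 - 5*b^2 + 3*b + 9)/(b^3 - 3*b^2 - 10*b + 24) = (b^3 - 5*b^2 + 3*b + 9)/(b^3 - 3*b^2 - 10*b + 24)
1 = 1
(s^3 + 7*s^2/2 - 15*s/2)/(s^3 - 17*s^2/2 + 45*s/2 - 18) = s*(s + 5)/(s^2 - 7*s + 12)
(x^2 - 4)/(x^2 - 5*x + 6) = (x + 2)/(x - 3)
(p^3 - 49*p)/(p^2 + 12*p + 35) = p*(p - 7)/(p + 5)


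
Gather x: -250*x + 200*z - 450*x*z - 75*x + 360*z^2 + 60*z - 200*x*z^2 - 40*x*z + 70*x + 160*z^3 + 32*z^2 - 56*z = x*(-200*z^2 - 490*z - 255) + 160*z^3 + 392*z^2 + 204*z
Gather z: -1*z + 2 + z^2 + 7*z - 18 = z^2 + 6*z - 16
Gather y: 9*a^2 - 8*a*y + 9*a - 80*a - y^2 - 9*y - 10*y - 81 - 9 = 9*a^2 - 71*a - y^2 + y*(-8*a - 19) - 90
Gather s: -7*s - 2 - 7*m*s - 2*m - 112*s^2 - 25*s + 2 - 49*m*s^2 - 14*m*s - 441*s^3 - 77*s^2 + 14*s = -2*m - 441*s^3 + s^2*(-49*m - 189) + s*(-21*m - 18)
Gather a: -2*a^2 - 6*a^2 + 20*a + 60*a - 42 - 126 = -8*a^2 + 80*a - 168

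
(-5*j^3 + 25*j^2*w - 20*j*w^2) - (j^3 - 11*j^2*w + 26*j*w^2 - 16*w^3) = -6*j^3 + 36*j^2*w - 46*j*w^2 + 16*w^3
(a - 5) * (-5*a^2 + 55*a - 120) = -5*a^3 + 80*a^2 - 395*a + 600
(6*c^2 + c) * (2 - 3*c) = -18*c^3 + 9*c^2 + 2*c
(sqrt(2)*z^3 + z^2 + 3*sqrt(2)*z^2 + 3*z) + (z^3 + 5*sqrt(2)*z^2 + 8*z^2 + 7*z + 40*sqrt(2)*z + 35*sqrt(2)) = z^3 + sqrt(2)*z^3 + 9*z^2 + 8*sqrt(2)*z^2 + 10*z + 40*sqrt(2)*z + 35*sqrt(2)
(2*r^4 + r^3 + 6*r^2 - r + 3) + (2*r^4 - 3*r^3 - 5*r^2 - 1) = 4*r^4 - 2*r^3 + r^2 - r + 2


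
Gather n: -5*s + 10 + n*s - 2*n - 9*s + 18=n*(s - 2) - 14*s + 28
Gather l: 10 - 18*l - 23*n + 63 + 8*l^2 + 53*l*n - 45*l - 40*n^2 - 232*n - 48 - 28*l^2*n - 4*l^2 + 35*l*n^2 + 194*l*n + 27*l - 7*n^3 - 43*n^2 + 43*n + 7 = l^2*(4 - 28*n) + l*(35*n^2 + 247*n - 36) - 7*n^3 - 83*n^2 - 212*n + 32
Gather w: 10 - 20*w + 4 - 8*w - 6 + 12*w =8 - 16*w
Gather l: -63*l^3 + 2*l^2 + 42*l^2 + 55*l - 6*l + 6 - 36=-63*l^3 + 44*l^2 + 49*l - 30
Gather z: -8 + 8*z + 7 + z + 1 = 9*z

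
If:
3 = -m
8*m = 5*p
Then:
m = -3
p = -24/5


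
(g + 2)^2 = g^2 + 4*g + 4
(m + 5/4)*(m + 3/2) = m^2 + 11*m/4 + 15/8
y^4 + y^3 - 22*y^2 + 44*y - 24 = (y - 2)^2*(y - 1)*(y + 6)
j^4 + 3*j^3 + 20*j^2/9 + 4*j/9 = j*(j + 1/3)*(j + 2/3)*(j + 2)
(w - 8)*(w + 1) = w^2 - 7*w - 8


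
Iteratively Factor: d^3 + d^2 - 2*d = (d + 2)*(d^2 - d) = (d - 1)*(d + 2)*(d)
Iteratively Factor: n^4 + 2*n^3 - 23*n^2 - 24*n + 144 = (n + 4)*(n^3 - 2*n^2 - 15*n + 36) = (n + 4)^2*(n^2 - 6*n + 9) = (n - 3)*(n + 4)^2*(n - 3)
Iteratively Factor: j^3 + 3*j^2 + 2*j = (j + 1)*(j^2 + 2*j) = j*(j + 1)*(j + 2)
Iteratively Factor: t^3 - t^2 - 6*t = (t - 3)*(t^2 + 2*t) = t*(t - 3)*(t + 2)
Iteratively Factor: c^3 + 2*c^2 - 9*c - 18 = (c + 2)*(c^2 - 9) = (c - 3)*(c + 2)*(c + 3)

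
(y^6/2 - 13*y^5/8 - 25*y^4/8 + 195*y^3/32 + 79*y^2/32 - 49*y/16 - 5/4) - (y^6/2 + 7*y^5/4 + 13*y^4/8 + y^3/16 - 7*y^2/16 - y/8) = -27*y^5/8 - 19*y^4/4 + 193*y^3/32 + 93*y^2/32 - 47*y/16 - 5/4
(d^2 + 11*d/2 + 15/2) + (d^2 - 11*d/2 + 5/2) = 2*d^2 + 10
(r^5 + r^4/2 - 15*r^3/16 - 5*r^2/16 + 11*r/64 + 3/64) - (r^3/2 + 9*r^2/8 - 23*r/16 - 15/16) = r^5 + r^4/2 - 23*r^3/16 - 23*r^2/16 + 103*r/64 + 63/64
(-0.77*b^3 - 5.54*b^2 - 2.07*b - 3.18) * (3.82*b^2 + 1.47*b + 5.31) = -2.9414*b^5 - 22.2947*b^4 - 20.1399*b^3 - 44.6079*b^2 - 15.6663*b - 16.8858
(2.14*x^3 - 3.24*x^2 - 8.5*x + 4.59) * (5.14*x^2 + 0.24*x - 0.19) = 10.9996*x^5 - 16.14*x^4 - 44.8742*x^3 + 22.1682*x^2 + 2.7166*x - 0.8721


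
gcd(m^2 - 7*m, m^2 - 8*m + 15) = 1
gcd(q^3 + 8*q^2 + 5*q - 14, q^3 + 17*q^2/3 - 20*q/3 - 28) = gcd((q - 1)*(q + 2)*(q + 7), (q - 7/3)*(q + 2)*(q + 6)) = q + 2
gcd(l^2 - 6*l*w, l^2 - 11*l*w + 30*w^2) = -l + 6*w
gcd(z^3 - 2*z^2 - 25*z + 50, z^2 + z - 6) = z - 2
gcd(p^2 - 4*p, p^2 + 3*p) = p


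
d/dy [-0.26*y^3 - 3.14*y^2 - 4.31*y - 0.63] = -0.78*y^2 - 6.28*y - 4.31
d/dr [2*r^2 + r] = 4*r + 1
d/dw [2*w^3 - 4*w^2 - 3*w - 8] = 6*w^2 - 8*w - 3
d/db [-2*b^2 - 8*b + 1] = -4*b - 8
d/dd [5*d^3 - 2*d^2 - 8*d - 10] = 15*d^2 - 4*d - 8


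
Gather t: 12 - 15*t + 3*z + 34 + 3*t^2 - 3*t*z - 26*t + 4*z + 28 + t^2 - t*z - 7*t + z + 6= 4*t^2 + t*(-4*z - 48) + 8*z + 80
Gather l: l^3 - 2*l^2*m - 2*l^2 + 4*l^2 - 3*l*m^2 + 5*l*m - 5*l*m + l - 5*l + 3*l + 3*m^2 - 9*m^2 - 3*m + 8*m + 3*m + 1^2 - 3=l^3 + l^2*(2 - 2*m) + l*(-3*m^2 - 1) - 6*m^2 + 8*m - 2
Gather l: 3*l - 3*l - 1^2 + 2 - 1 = 0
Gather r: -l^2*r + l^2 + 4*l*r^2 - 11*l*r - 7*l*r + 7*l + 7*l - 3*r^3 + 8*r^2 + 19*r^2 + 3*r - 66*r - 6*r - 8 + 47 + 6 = l^2 + 14*l - 3*r^3 + r^2*(4*l + 27) + r*(-l^2 - 18*l - 69) + 45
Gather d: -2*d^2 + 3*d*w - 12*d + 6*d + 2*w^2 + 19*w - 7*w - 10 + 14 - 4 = -2*d^2 + d*(3*w - 6) + 2*w^2 + 12*w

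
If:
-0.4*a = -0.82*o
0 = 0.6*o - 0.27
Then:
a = 0.92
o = 0.45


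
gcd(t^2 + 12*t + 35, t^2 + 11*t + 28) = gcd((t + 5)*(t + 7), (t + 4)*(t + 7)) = t + 7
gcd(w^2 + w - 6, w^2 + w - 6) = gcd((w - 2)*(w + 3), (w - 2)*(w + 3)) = w^2 + w - 6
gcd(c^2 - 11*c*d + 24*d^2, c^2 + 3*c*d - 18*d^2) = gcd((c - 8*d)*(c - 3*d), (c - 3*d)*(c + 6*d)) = c - 3*d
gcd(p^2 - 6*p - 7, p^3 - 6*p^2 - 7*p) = p^2 - 6*p - 7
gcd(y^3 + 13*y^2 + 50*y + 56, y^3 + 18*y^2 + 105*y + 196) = y^2 + 11*y + 28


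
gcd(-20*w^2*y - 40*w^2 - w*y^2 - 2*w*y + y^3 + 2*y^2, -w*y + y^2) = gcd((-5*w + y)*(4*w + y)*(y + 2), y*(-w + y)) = 1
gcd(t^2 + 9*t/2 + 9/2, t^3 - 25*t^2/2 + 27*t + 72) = t + 3/2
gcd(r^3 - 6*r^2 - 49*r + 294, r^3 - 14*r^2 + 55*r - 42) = r^2 - 13*r + 42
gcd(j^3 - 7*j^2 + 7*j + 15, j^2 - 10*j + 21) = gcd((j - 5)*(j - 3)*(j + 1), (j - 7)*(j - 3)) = j - 3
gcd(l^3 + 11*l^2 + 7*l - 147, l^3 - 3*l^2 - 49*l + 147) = l^2 + 4*l - 21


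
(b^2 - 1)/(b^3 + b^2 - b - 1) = 1/(b + 1)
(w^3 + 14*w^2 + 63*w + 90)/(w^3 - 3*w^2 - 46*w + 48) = (w^2 + 8*w + 15)/(w^2 - 9*w + 8)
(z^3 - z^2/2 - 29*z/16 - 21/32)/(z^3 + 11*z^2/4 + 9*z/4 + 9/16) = (4*z - 7)/(2*(2*z + 3))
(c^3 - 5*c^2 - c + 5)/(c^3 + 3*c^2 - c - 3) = (c - 5)/(c + 3)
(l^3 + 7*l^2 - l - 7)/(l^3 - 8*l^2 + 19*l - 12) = (l^2 + 8*l + 7)/(l^2 - 7*l + 12)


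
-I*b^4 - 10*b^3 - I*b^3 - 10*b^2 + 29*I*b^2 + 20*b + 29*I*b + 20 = (b - 5*I)*(b - 4*I)*(b - I)*(-I*b - I)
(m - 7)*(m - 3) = m^2 - 10*m + 21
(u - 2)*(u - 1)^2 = u^3 - 4*u^2 + 5*u - 2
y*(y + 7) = y^2 + 7*y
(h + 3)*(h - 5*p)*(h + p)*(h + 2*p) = h^4 - 2*h^3*p + 3*h^3 - 13*h^2*p^2 - 6*h^2*p - 10*h*p^3 - 39*h*p^2 - 30*p^3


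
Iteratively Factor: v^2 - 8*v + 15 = (v - 5)*(v - 3)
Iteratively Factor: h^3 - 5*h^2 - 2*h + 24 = (h - 4)*(h^2 - h - 6) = (h - 4)*(h + 2)*(h - 3)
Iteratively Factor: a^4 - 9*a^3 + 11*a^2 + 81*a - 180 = (a - 4)*(a^3 - 5*a^2 - 9*a + 45) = (a - 5)*(a - 4)*(a^2 - 9) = (a - 5)*(a - 4)*(a + 3)*(a - 3)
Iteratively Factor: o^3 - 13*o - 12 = (o + 1)*(o^2 - o - 12) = (o + 1)*(o + 3)*(o - 4)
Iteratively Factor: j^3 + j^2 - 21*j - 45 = (j + 3)*(j^2 - 2*j - 15) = (j - 5)*(j + 3)*(j + 3)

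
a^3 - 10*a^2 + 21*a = a*(a - 7)*(a - 3)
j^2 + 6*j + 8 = (j + 2)*(j + 4)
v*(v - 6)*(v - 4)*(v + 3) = v^4 - 7*v^3 - 6*v^2 + 72*v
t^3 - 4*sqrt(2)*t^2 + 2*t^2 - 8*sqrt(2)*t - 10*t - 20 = (t + 2)*(t - 5*sqrt(2))*(t + sqrt(2))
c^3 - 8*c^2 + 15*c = c*(c - 5)*(c - 3)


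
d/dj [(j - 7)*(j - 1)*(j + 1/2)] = 3*j^2 - 15*j + 3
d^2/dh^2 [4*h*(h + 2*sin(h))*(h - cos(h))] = -8*h^2*sin(h) + 4*h^2*cos(h) + 16*h*sin(h) + 16*h*sin(2*h) + 32*h*cos(h) + 24*h + 16*sin(h) - 8*cos(h) - 16*cos(2*h)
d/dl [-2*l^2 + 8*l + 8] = 8 - 4*l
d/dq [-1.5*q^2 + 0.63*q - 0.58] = 0.63 - 3.0*q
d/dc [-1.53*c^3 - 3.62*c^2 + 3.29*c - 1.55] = -4.59*c^2 - 7.24*c + 3.29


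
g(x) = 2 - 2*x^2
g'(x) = -4*x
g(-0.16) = 1.95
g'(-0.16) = 0.64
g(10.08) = -201.21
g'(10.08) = -40.32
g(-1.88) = -5.07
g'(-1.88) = 7.52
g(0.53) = 1.44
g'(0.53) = -2.12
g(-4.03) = -30.48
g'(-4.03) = 16.12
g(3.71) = -25.53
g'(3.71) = -14.84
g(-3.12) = -17.47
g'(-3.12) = 12.48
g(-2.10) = -6.82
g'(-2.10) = 8.40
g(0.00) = 2.00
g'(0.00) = 0.00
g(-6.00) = -70.00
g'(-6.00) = 24.00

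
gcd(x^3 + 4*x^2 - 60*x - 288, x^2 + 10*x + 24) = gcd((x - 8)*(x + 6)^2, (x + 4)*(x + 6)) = x + 6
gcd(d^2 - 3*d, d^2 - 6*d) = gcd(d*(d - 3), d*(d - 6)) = d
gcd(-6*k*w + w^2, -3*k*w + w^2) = w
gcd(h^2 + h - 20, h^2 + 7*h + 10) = h + 5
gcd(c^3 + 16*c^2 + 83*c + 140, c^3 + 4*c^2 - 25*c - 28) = c + 7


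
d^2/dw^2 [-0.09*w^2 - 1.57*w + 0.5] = -0.180000000000000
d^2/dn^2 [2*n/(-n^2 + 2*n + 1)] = 4*(4*n*(n - 1)^2 + (3*n - 2)*(-n^2 + 2*n + 1))/(-n^2 + 2*n + 1)^3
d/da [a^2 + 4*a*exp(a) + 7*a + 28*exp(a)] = 4*a*exp(a) + 2*a + 32*exp(a) + 7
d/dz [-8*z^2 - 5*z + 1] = -16*z - 5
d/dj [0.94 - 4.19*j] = -4.19000000000000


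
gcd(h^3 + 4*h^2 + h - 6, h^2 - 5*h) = 1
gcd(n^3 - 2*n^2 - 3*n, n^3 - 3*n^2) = n^2 - 3*n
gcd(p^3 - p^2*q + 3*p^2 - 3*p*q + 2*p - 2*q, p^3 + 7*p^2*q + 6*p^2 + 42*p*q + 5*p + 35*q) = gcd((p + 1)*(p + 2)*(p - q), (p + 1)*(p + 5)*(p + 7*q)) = p + 1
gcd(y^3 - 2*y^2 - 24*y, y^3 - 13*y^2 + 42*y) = y^2 - 6*y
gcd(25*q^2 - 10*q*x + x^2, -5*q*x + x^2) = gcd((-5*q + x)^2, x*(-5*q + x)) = -5*q + x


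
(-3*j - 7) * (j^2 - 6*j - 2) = -3*j^3 + 11*j^2 + 48*j + 14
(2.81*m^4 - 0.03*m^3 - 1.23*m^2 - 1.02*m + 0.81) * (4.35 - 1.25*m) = -3.5125*m^5 + 12.261*m^4 + 1.407*m^3 - 4.0755*m^2 - 5.4495*m + 3.5235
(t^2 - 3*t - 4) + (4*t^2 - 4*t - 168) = 5*t^2 - 7*t - 172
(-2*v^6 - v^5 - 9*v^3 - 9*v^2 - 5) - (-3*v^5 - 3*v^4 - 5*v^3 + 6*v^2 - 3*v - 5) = -2*v^6 + 2*v^5 + 3*v^4 - 4*v^3 - 15*v^2 + 3*v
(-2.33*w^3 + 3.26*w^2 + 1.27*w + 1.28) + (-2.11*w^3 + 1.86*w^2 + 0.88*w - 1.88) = -4.44*w^3 + 5.12*w^2 + 2.15*w - 0.6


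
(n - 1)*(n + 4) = n^2 + 3*n - 4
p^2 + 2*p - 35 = (p - 5)*(p + 7)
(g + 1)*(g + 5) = g^2 + 6*g + 5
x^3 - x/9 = x*(x - 1/3)*(x + 1/3)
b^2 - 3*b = b*(b - 3)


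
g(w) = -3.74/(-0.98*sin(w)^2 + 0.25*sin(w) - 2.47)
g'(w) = -3.74*(1.96*sin(w)*cos(w) - 0.25*cos(w))/(-0.98*sin(w)^2 + 0.25*sin(w) - 2.47)^2 = (0.935 - 7.3304*sin(w))*cos(w)/(0.98*sin(w)^2 - 0.25*sin(w) + 2.47)^2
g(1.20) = 1.21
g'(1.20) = -0.22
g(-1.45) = 1.02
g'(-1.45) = 0.07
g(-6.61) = 1.41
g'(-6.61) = 0.44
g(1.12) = 1.23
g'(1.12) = -0.27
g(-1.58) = 1.01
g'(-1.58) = -0.01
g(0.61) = 1.41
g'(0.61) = -0.38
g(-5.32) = 1.28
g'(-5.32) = -0.34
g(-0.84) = 1.17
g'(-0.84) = 0.42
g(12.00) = 1.30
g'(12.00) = 0.49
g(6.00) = 1.43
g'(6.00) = 0.42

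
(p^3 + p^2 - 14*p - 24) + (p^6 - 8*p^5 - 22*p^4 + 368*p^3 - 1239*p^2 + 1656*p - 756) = p^6 - 8*p^5 - 22*p^4 + 369*p^3 - 1238*p^2 + 1642*p - 780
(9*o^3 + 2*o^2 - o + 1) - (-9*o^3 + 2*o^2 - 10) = 18*o^3 - o + 11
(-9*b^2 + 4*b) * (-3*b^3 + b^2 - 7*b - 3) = 27*b^5 - 21*b^4 + 67*b^3 - b^2 - 12*b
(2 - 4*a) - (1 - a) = 1 - 3*a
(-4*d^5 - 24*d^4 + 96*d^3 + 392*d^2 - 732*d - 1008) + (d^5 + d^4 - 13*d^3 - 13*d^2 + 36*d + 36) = -3*d^5 - 23*d^4 + 83*d^3 + 379*d^2 - 696*d - 972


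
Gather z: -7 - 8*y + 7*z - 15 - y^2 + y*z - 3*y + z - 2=-y^2 - 11*y + z*(y + 8) - 24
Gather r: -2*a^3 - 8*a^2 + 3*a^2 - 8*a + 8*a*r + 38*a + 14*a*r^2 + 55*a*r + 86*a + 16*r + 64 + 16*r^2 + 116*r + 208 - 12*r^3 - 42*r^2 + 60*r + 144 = -2*a^3 - 5*a^2 + 116*a - 12*r^3 + r^2*(14*a - 26) + r*(63*a + 192) + 416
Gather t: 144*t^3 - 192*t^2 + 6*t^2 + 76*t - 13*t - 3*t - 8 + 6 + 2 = 144*t^3 - 186*t^2 + 60*t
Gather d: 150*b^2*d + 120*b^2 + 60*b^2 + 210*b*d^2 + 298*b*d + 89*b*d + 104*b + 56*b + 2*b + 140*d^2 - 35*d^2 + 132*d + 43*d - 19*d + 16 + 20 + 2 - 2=180*b^2 + 162*b + d^2*(210*b + 105) + d*(150*b^2 + 387*b + 156) + 36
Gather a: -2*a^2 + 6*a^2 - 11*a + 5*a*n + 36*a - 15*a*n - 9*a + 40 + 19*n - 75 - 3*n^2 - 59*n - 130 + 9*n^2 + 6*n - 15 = 4*a^2 + a*(16 - 10*n) + 6*n^2 - 34*n - 180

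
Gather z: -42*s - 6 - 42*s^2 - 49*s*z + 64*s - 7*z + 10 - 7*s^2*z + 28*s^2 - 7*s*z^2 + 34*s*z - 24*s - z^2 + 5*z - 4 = -14*s^2 - 2*s + z^2*(-7*s - 1) + z*(-7*s^2 - 15*s - 2)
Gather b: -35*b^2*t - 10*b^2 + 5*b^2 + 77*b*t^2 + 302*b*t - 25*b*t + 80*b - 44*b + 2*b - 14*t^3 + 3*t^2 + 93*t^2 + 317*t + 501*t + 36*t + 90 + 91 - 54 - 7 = b^2*(-35*t - 5) + b*(77*t^2 + 277*t + 38) - 14*t^3 + 96*t^2 + 854*t + 120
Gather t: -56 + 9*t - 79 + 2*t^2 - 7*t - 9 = 2*t^2 + 2*t - 144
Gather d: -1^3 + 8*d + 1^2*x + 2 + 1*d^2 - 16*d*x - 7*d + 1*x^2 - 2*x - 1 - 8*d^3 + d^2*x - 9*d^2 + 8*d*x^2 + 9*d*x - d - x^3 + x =-8*d^3 + d^2*(x - 8) + d*(8*x^2 - 7*x) - x^3 + x^2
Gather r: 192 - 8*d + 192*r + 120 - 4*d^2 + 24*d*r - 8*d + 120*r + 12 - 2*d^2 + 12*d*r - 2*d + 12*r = -6*d^2 - 18*d + r*(36*d + 324) + 324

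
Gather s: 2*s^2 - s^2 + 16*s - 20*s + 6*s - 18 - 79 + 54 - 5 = s^2 + 2*s - 48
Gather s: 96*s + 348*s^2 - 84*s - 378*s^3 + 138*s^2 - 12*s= -378*s^3 + 486*s^2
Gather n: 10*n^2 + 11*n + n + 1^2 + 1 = 10*n^2 + 12*n + 2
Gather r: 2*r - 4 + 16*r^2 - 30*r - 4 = 16*r^2 - 28*r - 8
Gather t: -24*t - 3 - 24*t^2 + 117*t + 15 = -24*t^2 + 93*t + 12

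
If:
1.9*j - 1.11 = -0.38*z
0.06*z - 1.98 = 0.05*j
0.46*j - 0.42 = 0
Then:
No Solution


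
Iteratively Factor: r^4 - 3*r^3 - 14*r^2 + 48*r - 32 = (r + 4)*(r^3 - 7*r^2 + 14*r - 8) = (r - 1)*(r + 4)*(r^2 - 6*r + 8) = (r - 4)*(r - 1)*(r + 4)*(r - 2)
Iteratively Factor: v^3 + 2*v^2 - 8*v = (v)*(v^2 + 2*v - 8) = v*(v + 4)*(v - 2)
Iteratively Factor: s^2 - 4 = (s + 2)*(s - 2)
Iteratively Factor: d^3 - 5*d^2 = (d - 5)*(d^2) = d*(d - 5)*(d)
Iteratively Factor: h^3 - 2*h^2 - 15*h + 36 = (h + 4)*(h^2 - 6*h + 9) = (h - 3)*(h + 4)*(h - 3)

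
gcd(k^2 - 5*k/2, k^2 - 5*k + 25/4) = k - 5/2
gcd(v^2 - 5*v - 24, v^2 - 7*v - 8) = v - 8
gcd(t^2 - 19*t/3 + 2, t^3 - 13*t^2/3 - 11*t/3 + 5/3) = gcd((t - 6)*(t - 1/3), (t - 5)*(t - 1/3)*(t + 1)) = t - 1/3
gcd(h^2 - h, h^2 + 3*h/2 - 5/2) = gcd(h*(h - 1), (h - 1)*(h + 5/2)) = h - 1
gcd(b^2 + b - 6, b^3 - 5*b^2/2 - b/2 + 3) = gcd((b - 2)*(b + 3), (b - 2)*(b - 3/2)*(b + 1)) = b - 2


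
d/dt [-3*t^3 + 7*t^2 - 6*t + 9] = -9*t^2 + 14*t - 6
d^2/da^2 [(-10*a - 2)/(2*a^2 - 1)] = 8*(-8*a^2*(5*a + 1) + (15*a + 1)*(2*a^2 - 1))/(2*a^2 - 1)^3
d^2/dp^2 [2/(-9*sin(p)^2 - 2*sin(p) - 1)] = 4*(162*sin(p)^4 + 27*sin(p)^3 - 259*sin(p)^2 - 55*sin(p) + 5)/(9*sin(p)^2 + 2*sin(p) + 1)^3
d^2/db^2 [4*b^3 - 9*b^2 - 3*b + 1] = 24*b - 18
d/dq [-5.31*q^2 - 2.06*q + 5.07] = -10.62*q - 2.06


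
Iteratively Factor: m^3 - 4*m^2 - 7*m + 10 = (m + 2)*(m^2 - 6*m + 5) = (m - 5)*(m + 2)*(m - 1)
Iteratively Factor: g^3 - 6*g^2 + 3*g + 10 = (g - 5)*(g^2 - g - 2) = (g - 5)*(g - 2)*(g + 1)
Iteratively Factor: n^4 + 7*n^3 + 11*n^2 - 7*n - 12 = (n + 1)*(n^3 + 6*n^2 + 5*n - 12) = (n - 1)*(n + 1)*(n^2 + 7*n + 12) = (n - 1)*(n + 1)*(n + 3)*(n + 4)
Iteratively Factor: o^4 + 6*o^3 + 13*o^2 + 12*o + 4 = (o + 1)*(o^3 + 5*o^2 + 8*o + 4) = (o + 1)^2*(o^2 + 4*o + 4) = (o + 1)^2*(o + 2)*(o + 2)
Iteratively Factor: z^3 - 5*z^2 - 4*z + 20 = (z + 2)*(z^2 - 7*z + 10) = (z - 2)*(z + 2)*(z - 5)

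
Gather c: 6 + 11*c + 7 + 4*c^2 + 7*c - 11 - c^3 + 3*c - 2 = -c^3 + 4*c^2 + 21*c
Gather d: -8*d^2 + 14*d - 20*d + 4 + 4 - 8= -8*d^2 - 6*d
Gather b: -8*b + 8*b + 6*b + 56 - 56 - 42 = 6*b - 42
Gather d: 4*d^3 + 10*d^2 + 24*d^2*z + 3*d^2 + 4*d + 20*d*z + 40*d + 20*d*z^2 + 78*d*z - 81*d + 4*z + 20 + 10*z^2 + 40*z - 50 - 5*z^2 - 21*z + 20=4*d^3 + d^2*(24*z + 13) + d*(20*z^2 + 98*z - 37) + 5*z^2 + 23*z - 10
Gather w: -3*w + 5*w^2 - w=5*w^2 - 4*w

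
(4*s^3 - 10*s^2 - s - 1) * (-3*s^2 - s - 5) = -12*s^5 + 26*s^4 - 7*s^3 + 54*s^2 + 6*s + 5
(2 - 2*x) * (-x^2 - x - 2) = 2*x^3 + 2*x - 4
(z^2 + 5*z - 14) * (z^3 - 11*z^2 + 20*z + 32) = z^5 - 6*z^4 - 49*z^3 + 286*z^2 - 120*z - 448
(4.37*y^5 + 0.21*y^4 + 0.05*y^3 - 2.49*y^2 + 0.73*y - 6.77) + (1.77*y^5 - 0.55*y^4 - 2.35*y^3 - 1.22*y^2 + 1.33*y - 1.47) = 6.14*y^5 - 0.34*y^4 - 2.3*y^3 - 3.71*y^2 + 2.06*y - 8.24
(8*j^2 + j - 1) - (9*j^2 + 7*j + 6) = -j^2 - 6*j - 7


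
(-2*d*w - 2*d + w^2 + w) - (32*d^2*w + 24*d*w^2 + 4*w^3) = -32*d^2*w - 24*d*w^2 - 2*d*w - 2*d - 4*w^3 + w^2 + w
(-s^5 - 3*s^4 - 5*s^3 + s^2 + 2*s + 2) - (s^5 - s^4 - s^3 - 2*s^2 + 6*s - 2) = -2*s^5 - 2*s^4 - 4*s^3 + 3*s^2 - 4*s + 4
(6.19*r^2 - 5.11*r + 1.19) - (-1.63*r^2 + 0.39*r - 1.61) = 7.82*r^2 - 5.5*r + 2.8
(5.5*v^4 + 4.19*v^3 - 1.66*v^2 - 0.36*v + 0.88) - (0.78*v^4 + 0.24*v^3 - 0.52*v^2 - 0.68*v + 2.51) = 4.72*v^4 + 3.95*v^3 - 1.14*v^2 + 0.32*v - 1.63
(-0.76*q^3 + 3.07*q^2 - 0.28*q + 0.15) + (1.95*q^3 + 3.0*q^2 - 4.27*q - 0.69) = 1.19*q^3 + 6.07*q^2 - 4.55*q - 0.54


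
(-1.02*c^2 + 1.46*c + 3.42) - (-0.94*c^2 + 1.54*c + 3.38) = -0.0800000000000001*c^2 - 0.0800000000000001*c + 0.04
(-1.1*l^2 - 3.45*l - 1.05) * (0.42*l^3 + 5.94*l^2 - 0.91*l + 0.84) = -0.462*l^5 - 7.983*l^4 - 19.933*l^3 - 4.0215*l^2 - 1.9425*l - 0.882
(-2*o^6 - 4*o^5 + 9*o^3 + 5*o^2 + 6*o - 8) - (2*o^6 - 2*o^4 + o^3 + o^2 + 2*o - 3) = -4*o^6 - 4*o^5 + 2*o^4 + 8*o^3 + 4*o^2 + 4*o - 5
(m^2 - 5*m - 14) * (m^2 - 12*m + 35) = m^4 - 17*m^3 + 81*m^2 - 7*m - 490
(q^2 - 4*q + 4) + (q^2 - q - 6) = 2*q^2 - 5*q - 2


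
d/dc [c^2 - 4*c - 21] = 2*c - 4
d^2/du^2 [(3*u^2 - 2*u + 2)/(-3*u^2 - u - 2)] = 6*(9*u^3 - 18*u - 2)/(27*u^6 + 27*u^5 + 63*u^4 + 37*u^3 + 42*u^2 + 12*u + 8)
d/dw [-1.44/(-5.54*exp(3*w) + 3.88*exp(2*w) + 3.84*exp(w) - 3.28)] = (-23.9328*exp(2*w) + 11.1744*exp(w) + 5.5296)*exp(w)/(5.54*exp(3*w) - 3.88*exp(2*w) - 3.84*exp(w) + 3.28)^2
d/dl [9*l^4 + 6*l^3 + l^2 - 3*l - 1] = 36*l^3 + 18*l^2 + 2*l - 3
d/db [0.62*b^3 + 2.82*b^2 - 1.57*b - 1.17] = 1.86*b^2 + 5.64*b - 1.57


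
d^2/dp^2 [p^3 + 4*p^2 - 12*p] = 6*p + 8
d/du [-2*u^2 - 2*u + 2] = -4*u - 2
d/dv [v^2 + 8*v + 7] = 2*v + 8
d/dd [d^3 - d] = 3*d^2 - 1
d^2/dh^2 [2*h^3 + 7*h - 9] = 12*h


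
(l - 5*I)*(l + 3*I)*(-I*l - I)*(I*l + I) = l^4 + 2*l^3 - 2*I*l^3 + 16*l^2 - 4*I*l^2 + 30*l - 2*I*l + 15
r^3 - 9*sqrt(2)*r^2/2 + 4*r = r*(r - 4*sqrt(2))*(r - sqrt(2)/2)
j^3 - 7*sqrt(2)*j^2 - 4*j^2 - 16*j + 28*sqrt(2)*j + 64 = (j - 4)*(j - 8*sqrt(2))*(j + sqrt(2))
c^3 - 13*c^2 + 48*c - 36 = (c - 6)^2*(c - 1)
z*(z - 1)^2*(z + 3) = z^4 + z^3 - 5*z^2 + 3*z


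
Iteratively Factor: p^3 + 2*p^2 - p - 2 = (p - 1)*(p^2 + 3*p + 2) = (p - 1)*(p + 2)*(p + 1)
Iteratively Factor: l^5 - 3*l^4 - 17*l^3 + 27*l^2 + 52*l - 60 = (l + 3)*(l^4 - 6*l^3 + l^2 + 24*l - 20) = (l - 5)*(l + 3)*(l^3 - l^2 - 4*l + 4) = (l - 5)*(l - 2)*(l + 3)*(l^2 + l - 2) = (l - 5)*(l - 2)*(l + 2)*(l + 3)*(l - 1)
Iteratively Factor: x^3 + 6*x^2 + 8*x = (x)*(x^2 + 6*x + 8) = x*(x + 4)*(x + 2)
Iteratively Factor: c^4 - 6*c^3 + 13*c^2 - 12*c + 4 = (c - 1)*(c^3 - 5*c^2 + 8*c - 4) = (c - 2)*(c - 1)*(c^2 - 3*c + 2) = (c - 2)^2*(c - 1)*(c - 1)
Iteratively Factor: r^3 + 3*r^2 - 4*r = (r)*(r^2 + 3*r - 4) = r*(r - 1)*(r + 4)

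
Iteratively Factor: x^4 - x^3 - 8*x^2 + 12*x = (x)*(x^3 - x^2 - 8*x + 12) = x*(x - 2)*(x^2 + x - 6) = x*(x - 2)*(x + 3)*(x - 2)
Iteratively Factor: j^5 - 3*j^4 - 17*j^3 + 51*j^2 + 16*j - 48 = (j - 1)*(j^4 - 2*j^3 - 19*j^2 + 32*j + 48) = (j - 3)*(j - 1)*(j^3 + j^2 - 16*j - 16) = (j - 3)*(j - 1)*(j + 4)*(j^2 - 3*j - 4) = (j - 3)*(j - 1)*(j + 1)*(j + 4)*(j - 4)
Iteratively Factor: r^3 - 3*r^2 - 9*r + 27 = (r + 3)*(r^2 - 6*r + 9) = (r - 3)*(r + 3)*(r - 3)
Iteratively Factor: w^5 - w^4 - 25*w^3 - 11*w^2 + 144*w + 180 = (w + 3)*(w^4 - 4*w^3 - 13*w^2 + 28*w + 60) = (w - 5)*(w + 3)*(w^3 + w^2 - 8*w - 12) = (w - 5)*(w + 2)*(w + 3)*(w^2 - w - 6) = (w - 5)*(w + 2)^2*(w + 3)*(w - 3)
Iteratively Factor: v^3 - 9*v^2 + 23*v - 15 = (v - 1)*(v^2 - 8*v + 15) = (v - 5)*(v - 1)*(v - 3)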